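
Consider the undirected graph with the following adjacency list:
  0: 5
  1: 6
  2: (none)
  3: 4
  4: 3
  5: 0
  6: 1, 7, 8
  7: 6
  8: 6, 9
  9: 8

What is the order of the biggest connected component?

2 is isolated — a component by itself.
Starting from 3 we can reach 3, 4. That is one component of size 2.
Starting from 0 we can reach 0, 5. That is one component of size 2.
Starting from 1 we can reach 1, 6, 7, 8, 9. That is one component of size 5.
The largest has 5 vertices.

5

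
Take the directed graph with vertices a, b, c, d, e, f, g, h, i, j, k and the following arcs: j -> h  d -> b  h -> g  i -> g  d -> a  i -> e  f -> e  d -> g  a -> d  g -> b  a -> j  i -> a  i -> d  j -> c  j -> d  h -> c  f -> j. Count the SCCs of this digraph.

{a, d, j} are all mutually reachable — one SCC of size 3.
{h} is an SCC by itself.
{g} is an SCC by itself.
{c} is an SCC by itself.
{i} is an SCC by itself.
(and 4 more singleton SCCs)
That gives 9 strongly connected components.

9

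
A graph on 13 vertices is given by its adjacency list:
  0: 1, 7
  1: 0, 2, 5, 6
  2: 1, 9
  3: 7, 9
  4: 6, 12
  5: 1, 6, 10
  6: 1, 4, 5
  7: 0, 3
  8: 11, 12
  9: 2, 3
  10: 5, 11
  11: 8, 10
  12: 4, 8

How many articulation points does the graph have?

Removing 1 increases the component count from 1 to 2, so 1 is a cut vertex.
By contrast removing 10 leaves 1 component; it is not a cut vertex. No other vertex is a cut vertex either.

1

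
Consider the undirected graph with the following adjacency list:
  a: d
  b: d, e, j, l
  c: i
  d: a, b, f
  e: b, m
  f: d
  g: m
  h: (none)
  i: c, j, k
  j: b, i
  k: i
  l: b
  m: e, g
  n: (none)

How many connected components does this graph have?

h is isolated — a component by itself.
n is isolated — a component by itself.
Starting from a we can reach a, b, c, d, e, f, g, i, j, k, l, m. That is one component of size 12.
Total: 3 components.

3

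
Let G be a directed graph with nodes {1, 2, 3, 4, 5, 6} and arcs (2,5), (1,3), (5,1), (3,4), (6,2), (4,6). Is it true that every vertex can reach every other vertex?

Yes

From 1 we can reach every vertex (1, 2, 3, 4, 5, 6), and every vertex can reach 1 (1, 2, 3, 4, 5, 6). So the whole graph is one strongly connected component.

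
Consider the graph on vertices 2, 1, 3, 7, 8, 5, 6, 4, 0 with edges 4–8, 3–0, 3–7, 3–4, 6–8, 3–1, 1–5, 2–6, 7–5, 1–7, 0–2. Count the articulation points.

1

Removing 3 increases the component count from 1 to 2, so 3 is a cut vertex.
By contrast removing 4 leaves 1 component; it is not a cut vertex. No other vertex is a cut vertex either.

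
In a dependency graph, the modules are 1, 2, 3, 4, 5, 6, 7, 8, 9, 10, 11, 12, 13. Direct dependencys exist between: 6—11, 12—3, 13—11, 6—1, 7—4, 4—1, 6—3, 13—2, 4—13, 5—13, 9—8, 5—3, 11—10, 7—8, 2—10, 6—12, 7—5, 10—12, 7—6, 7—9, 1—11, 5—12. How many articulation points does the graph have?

1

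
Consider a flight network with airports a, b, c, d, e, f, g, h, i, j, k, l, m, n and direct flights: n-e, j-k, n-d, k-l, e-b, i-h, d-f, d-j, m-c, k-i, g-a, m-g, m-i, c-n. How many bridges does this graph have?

7

The edges on the cycle m-c-n-d-j-k-i-m are not bridges since each lies on that cycle.
But removing h-i disconnects h from i; removing m-g disconnects m from g; removing l-k disconnects l from k; removing d-f disconnects d from f — these are bridges.
In total 7 edges are bridges.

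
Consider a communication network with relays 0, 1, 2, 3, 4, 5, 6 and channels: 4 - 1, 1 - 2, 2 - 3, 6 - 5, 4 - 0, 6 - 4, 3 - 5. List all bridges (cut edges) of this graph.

0-4

The edges on the cycle 6-4-1-2-3-5-6 are not bridges since each lies on that cycle.
But removing 4 - 0 disconnects 4 from 0 — this is a bridge.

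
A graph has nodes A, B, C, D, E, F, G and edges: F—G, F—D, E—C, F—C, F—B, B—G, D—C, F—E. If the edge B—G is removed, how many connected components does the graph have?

2

B and G are still connected via B-F-G, so the component count stays at 2.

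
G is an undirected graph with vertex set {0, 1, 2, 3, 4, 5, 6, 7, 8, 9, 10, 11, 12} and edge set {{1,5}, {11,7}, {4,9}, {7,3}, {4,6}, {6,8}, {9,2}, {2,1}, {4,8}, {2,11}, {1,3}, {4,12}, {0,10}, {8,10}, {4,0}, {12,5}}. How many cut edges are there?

0

The edges on the cycle 2-11-7-3-1-2 are not bridges since each lies on that cycle.
Every edge lies on some cycle, so there are no bridges.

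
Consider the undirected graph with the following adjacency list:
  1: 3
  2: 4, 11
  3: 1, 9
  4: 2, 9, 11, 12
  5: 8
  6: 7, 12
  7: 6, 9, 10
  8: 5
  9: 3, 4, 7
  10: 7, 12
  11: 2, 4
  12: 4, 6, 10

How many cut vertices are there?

3

Removing 3 increases the component count from 2 to 3, so 3 is a cut vertex.
Removing 4 increases the component count from 2 to 3, so 4 is a cut vertex.
Removing 9 increases the component count from 2 to 3, so 9 is a cut vertex.
By contrast removing 5 leaves 2 components; it is not a cut vertex. No other vertex is a cut vertex either.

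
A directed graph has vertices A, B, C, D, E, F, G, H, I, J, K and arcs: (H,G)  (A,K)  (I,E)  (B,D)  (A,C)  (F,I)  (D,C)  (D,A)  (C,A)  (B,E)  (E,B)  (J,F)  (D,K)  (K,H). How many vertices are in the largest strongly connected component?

2

{B, E} are all mutually reachable — one SCC of size 2.
{A, C} are all mutually reachable — one SCC of size 2.
{I} is an SCC by itself.
{J} is an SCC by itself.
{G} is an SCC by itself.
(and 4 more singleton SCCs)
The largest has 2 vertices.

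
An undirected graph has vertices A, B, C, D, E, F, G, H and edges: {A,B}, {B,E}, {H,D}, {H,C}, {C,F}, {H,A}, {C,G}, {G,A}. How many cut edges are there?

4

The edges on the cycle H-C-G-A-H are not bridges since each lies on that cycle.
But removing C-F disconnects C from F; removing H-D disconnects H from D; removing A-B disconnects A from B; removing B-E disconnects B from E — these are bridges.
That makes 4 bridges.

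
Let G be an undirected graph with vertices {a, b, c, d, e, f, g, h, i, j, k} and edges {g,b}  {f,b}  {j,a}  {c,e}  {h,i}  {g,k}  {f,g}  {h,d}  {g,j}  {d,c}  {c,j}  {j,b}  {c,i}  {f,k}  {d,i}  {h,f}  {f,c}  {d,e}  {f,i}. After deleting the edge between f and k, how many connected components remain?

1

f and k are still connected via f-g-k, so the component count stays at 1.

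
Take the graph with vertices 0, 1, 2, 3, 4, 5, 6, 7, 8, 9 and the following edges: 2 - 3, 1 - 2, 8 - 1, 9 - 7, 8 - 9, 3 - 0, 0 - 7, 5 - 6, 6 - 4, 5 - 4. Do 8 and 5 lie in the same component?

The component containing 8 is {0, 1, 2, 3, 7, 8, 9}, and 5 is not in it.

No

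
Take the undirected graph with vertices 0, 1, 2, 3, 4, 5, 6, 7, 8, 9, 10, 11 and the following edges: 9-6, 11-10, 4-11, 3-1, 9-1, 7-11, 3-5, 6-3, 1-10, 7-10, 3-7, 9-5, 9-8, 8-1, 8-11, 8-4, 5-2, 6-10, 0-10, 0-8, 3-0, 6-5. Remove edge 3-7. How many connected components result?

3 and 7 are still connected via 3-6-10-7, so the component count stays at 1.

1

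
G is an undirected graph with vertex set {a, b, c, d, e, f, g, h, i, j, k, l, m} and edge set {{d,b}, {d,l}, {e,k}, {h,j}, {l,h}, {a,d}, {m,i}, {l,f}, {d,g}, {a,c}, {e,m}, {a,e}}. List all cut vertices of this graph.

Removing a increases the component count from 1 to 3, so a is a cut vertex.
Removing d increases the component count from 1 to 4, so d is a cut vertex.
Removing e increases the component count from 1 to 3, so e is a cut vertex.
Likewise h, l, m are cut vertices.
By contrast removing g leaves 1 component; it is not a cut vertex. No other vertex is a cut vertex either.

a, d, e, h, l, m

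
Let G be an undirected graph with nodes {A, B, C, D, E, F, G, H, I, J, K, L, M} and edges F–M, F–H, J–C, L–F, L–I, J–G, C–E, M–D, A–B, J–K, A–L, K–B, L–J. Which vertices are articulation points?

Removing C increases the component count from 1 to 2, so C is a cut vertex.
Removing F increases the component count from 1 to 3, so F is a cut vertex.
Removing J increases the component count from 1 to 3, so J is a cut vertex.
Likewise L, M are cut vertices.
By contrast removing E leaves 1 component; it is not a cut vertex. No other vertex is a cut vertex either.

C, F, J, L, M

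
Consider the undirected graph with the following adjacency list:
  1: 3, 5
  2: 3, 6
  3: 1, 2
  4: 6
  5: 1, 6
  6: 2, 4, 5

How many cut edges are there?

The edges on the cycle 6-2-3-1-5-6 are not bridges since each lies on that cycle.
But removing 6-4 disconnects 6 from 4 — this is a bridge.

1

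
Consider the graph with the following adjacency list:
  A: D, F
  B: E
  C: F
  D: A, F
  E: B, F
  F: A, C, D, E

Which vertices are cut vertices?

E, F

Removing E increases the component count from 1 to 2, so E is a cut vertex.
Removing F increases the component count from 1 to 3, so F is a cut vertex.
By contrast removing C leaves 1 component; it is not a cut vertex. No other vertex is a cut vertex either.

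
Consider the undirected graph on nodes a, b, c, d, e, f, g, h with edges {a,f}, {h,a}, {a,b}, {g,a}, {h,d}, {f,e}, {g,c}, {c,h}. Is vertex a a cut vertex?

Deleting a raises the number of components from 1 to 3, so a is a cut vertex.

Yes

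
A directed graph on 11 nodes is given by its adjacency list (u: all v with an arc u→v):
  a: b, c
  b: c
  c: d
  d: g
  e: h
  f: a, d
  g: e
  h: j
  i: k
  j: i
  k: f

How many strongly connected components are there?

{a, b, c, d, e, f, g, h, i, j, k} are all mutually reachable — one SCC of size 11.
That gives 1 strongly connected component.

1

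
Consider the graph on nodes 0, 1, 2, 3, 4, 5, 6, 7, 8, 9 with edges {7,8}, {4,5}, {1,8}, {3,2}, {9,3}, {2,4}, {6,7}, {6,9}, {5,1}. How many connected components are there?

2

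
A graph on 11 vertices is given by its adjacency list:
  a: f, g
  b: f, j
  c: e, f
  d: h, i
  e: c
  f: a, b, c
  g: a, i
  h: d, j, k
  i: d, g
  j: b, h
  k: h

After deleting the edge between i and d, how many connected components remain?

i and d are still connected via i-g-a-f-b-j-h-d, so the component count stays at 1.

1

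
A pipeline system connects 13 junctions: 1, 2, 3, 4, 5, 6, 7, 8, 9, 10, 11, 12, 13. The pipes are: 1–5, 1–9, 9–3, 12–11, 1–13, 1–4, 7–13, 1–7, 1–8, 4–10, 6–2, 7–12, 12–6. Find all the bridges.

1-4, 1-5, 1-8, 1-9, 10-4, 11-12, 12-6, 12-7, 2-6, 3-9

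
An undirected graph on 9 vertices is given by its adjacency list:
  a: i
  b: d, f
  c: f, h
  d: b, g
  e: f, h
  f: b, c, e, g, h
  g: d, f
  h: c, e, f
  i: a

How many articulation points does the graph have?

1

Removing f increases the component count from 2 to 3, so f is a cut vertex.
By contrast removing c leaves 2 components; it is not a cut vertex. No other vertex is a cut vertex either.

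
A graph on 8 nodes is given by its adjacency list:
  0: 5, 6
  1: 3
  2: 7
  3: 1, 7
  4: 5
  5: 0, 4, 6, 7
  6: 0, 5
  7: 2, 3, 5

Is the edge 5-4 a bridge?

Removing 5-4 leaves no path between 5 and 4: the component count goes from 1 to 2. So it is a bridge.

Yes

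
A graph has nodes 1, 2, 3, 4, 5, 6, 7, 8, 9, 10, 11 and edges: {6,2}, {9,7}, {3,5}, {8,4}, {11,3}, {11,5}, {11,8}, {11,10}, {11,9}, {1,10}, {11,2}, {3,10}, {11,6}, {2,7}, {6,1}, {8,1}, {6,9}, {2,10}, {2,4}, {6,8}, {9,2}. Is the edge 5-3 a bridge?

After removing 5-3, the path 5-11-3 still connects them, so the edge is not a bridge.

No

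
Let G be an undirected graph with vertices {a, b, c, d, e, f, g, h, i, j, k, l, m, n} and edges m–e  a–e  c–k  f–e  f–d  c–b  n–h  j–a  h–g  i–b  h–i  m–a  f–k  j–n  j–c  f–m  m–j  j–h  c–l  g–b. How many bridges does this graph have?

2

The edges on the cycle j-c-b-g-h-n-j are not bridges since each lies on that cycle.
But removing c–l disconnects c from l; removing d–f disconnects d from f — these are bridges.
That makes 2 bridges.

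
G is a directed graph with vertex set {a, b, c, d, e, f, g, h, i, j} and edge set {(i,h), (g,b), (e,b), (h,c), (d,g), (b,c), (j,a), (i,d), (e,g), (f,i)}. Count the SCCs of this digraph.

10

{f} is an SCC by itself.
{d} is an SCC by itself.
{a} is an SCC by itself.
{c} is an SCC by itself.
{b} is an SCC by itself.
(and 5 more singleton SCCs)
That gives 10 strongly connected components.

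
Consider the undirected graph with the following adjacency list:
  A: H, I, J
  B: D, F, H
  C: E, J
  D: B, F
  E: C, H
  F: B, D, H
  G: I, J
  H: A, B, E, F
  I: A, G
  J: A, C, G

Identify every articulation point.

H

Removing H increases the component count from 1 to 2, so H is a cut vertex.
By contrast removing A leaves 1 component; it is not a cut vertex. No other vertex is a cut vertex either.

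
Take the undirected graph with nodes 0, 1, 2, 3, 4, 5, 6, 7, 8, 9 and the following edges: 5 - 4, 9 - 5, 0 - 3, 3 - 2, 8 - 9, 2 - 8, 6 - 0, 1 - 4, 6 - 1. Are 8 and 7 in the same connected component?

No

The component containing 8 is {0, 1, 2, 3, 4, 5, 6, 8, 9}, and 7 is not in it.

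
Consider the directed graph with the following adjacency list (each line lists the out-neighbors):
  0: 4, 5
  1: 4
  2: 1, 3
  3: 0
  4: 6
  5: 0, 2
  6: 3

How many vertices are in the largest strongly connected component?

{0, 1, 2, 3, 4, 5, 6} are all mutually reachable — one SCC of size 7.
The largest has 7 vertices.

7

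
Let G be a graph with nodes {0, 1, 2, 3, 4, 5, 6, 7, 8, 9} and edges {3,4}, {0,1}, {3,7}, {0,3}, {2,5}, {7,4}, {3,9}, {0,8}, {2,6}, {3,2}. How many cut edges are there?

The edges on the cycle 3-7-4-3 are not bridges since each lies on that cycle.
But removing 8—0 disconnects 8 from 0; removing 1—0 disconnects 1 from 0; removing 3—2 disconnects 3 from 2; removing 3—0 disconnects 3 from 0 — these are bridges.
In total 7 edges are bridges.

7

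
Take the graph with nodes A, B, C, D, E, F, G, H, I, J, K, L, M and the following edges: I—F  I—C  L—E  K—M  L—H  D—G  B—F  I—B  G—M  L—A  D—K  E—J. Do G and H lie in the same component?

The component containing G is {D, G, K, M}, and H is not in it.

No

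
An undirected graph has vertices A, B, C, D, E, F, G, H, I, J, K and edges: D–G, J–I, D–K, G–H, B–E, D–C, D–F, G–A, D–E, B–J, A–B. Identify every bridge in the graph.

The edges on the cycle D-G-A-B-E-D are not bridges since each lies on that cycle.
But removing J–I disconnects J from I; removing B–J disconnects B from J; removing D–C disconnects D from C; removing G–H disconnects G from H — these are bridges.
In total 6 edges are bridges.

B-J, C-D, D-F, D-K, G-H, I-J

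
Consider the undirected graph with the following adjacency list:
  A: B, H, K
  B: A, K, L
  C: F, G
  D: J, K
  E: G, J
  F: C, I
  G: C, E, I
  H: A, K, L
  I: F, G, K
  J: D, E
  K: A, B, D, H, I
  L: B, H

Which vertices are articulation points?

K

Removing K increases the component count from 1 to 2, so K is a cut vertex.
By contrast removing J leaves 1 component; it is not a cut vertex. No other vertex is a cut vertex either.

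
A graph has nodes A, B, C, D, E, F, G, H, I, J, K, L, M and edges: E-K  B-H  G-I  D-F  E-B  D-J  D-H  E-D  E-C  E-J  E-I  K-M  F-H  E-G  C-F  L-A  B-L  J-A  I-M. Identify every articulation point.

Removing E increases the component count from 1 to 2, so E is a cut vertex.
By contrast removing F leaves 1 component; it is not a cut vertex. No other vertex is a cut vertex either.

E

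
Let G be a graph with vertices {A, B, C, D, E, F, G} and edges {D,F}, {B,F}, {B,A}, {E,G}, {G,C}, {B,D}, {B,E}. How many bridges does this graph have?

4

The edges on the cycle B-D-F-B are not bridges since each lies on that cycle.
But removing A–B disconnects A from B; removing E–B disconnects E from B; removing G–E disconnects G from E; removing G–C disconnects G from C — these are bridges.
That makes 4 bridges.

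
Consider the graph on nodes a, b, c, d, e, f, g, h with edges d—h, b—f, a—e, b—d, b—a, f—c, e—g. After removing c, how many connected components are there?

With c gone, the remaining components are: {a, b, d, e, f, g, h}.
That is 1 component.

1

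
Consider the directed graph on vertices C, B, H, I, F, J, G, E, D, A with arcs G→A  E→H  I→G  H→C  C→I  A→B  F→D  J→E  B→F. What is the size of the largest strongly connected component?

{G} is an SCC by itself.
{J} is an SCC by itself.
{A} is an SCC by itself.
{E} is an SCC by itself.
{D} is an SCC by itself.
(and 5 more singleton SCCs)
The largest has 1 vertex.

1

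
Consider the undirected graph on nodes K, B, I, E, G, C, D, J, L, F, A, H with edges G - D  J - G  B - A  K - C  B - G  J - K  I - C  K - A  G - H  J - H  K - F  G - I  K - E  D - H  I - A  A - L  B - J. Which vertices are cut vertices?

A, K

Removing A increases the component count from 1 to 2, so A is a cut vertex.
Removing K increases the component count from 1 to 3, so K is a cut vertex.
By contrast removing B leaves 1 component; it is not a cut vertex. No other vertex is a cut vertex either.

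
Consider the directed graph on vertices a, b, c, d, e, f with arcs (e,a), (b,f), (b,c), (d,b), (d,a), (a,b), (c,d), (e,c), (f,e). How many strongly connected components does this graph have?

1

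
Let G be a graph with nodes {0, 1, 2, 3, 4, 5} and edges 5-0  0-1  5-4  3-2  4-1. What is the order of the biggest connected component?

Starting from 2 we can reach 2, 3. That is one component of size 2.
Starting from 0 we can reach 0, 1, 4, 5. That is one component of size 4.
The largest has 4 vertices.

4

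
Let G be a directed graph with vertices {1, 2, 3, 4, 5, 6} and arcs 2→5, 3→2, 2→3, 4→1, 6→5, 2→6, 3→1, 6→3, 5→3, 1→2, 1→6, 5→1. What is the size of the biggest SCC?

{1, 2, 3, 5, 6} are all mutually reachable — one SCC of size 5.
{4} is an SCC by itself.
The largest has 5 vertices.

5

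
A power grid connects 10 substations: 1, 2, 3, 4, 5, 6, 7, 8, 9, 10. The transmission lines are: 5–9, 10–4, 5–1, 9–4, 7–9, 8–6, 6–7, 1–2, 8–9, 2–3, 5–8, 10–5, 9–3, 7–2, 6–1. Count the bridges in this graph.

0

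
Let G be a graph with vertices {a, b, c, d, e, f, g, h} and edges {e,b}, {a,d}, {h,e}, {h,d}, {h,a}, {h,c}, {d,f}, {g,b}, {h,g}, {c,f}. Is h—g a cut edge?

After removing h—g, the path h-e-b-g still connects them, so the edge is not a bridge.

No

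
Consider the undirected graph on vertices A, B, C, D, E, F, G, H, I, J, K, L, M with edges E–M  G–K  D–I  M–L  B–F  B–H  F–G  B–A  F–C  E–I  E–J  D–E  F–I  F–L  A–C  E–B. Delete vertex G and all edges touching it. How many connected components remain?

2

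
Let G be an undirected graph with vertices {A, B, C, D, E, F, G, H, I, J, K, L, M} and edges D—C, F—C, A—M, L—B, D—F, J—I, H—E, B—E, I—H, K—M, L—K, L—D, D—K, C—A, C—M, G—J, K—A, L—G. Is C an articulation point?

Deleting C leaves 1 component (was 1) (its neighbors A, D, F, M remain connected to each other), so C is not a cut vertex.

No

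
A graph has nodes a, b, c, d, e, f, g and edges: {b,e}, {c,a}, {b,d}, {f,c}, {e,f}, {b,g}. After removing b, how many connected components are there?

With b gone, the remaining components are: {d}; {g}; {a, c, e, f}.
That is 3 components.

3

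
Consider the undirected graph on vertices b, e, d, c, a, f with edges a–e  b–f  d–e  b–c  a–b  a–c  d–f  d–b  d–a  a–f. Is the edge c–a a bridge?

After removing c–a, the path c-b-a still connects them, so the edge is not a bridge.

No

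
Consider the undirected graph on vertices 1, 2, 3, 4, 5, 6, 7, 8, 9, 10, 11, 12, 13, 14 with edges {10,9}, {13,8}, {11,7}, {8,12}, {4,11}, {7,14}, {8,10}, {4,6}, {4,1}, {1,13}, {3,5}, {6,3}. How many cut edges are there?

removing 13-8 disconnects 13 from 8; removing 6-3 disconnects 6 from 3; removing 7-14 disconnects 7 from 14; removing 6-4 disconnects 6 from 4 — these are bridges.
In total 12 edges are bridges.

12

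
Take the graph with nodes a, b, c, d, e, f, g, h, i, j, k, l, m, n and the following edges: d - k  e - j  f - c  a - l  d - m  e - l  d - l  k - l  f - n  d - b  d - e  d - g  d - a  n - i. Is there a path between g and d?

From g we can reach a, b, d, e, g, j, k, l, m, which includes d.

Yes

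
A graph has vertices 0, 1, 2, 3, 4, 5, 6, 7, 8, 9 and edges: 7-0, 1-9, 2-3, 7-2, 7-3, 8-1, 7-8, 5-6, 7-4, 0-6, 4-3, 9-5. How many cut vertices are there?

Removing 7 increases the component count from 1 to 2, so 7 is a cut vertex.
By contrast removing 1 leaves 1 component; it is not a cut vertex. No other vertex is a cut vertex either.

1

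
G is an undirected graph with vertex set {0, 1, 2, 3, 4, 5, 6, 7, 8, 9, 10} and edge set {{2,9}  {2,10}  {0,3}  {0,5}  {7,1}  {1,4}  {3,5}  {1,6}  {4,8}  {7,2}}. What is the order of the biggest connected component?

8

Starting from 0 we can reach 0, 3, 5. That is one component of size 3.
Starting from 1 we can reach 1, 2, 4, 6, 7, 8, 9, 10. That is one component of size 8.
The largest has 8 vertices.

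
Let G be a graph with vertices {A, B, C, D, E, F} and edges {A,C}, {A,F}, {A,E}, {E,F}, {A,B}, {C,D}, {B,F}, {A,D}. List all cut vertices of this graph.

Removing A increases the component count from 1 to 2, so A is a cut vertex.
By contrast removing E leaves 1 component; it is not a cut vertex. No other vertex is a cut vertex either.

A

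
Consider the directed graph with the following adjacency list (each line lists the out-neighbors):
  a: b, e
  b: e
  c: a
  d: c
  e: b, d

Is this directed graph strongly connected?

Yes

From b we can reach every vertex (a, b, c, d, e), and every vertex can reach b (a, b, c, d, e). So the whole graph is one strongly connected component.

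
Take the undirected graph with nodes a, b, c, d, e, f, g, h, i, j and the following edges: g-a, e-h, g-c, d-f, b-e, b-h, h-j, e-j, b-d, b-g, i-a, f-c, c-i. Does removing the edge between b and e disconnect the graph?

After removing b-e, the path b-h-e still connects them, so the edge is not a bridge.

No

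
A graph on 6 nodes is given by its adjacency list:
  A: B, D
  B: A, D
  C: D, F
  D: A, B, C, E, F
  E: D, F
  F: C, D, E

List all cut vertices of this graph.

D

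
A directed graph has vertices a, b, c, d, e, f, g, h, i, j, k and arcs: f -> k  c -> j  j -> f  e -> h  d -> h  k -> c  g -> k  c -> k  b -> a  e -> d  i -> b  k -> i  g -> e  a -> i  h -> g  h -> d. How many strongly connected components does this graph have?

3

{d, e, g, h} are all mutually reachable — one SCC of size 4.
{c, f, j, k} are all mutually reachable — one SCC of size 4.
{a, b, i} are all mutually reachable — one SCC of size 3.
That gives 3 strongly connected components.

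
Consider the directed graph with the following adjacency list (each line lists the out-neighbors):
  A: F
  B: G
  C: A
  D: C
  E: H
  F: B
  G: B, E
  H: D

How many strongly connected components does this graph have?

1

{A, B, C, D, E, F, G, H} are all mutually reachable — one SCC of size 8.
That gives 1 strongly connected component.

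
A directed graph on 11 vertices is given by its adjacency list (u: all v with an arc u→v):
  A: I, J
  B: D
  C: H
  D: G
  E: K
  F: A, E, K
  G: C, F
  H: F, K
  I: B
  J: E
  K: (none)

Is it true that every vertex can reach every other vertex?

There is no directed path from J to I, so the graph is not strongly connected.

No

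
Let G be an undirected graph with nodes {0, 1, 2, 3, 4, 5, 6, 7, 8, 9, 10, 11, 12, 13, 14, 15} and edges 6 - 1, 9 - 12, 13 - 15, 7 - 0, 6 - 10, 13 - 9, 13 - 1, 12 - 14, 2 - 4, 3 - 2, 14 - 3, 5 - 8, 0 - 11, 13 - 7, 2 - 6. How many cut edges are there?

The edges on the cycle 13-9-12-14-3-2-6-1-13 are not bridges since each lies on that cycle.
But removing 0 - 11 disconnects 0 from 11; removing 10 - 6 disconnects 10 from 6; removing 13 - 7 disconnects 13 from 7; removing 4 - 2 disconnects 4 from 2 — these are bridges.
In total 7 edges are bridges.

7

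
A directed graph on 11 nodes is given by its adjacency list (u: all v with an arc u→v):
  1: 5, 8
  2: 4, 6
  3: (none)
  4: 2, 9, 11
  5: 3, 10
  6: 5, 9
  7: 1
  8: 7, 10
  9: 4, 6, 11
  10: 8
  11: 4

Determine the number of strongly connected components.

3

{1, 5, 7, 8, 10} are all mutually reachable — one SCC of size 5.
{2, 4, 6, 9, 11} are all mutually reachable — one SCC of size 5.
{3} is an SCC by itself.
That gives 3 strongly connected components.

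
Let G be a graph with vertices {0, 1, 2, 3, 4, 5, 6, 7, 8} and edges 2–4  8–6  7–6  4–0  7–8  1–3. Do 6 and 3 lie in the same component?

The component containing 6 is {6, 7, 8}, and 3 is not in it.

No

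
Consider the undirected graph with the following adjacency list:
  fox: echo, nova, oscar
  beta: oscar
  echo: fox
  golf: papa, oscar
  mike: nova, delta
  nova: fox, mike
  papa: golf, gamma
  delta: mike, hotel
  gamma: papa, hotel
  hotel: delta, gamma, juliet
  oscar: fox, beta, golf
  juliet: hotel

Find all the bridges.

beta-oscar, echo-fox, hotel-juliet

The edges on the cycle delta-hotel-gamma-papa-golf-oscar-fox-nova-mike-delta are not bridges since each lies on that cycle.
But removing echo-fox disconnects echo from fox; removing beta-oscar disconnects beta from oscar; removing hotel-juliet disconnects hotel from juliet — these are bridges.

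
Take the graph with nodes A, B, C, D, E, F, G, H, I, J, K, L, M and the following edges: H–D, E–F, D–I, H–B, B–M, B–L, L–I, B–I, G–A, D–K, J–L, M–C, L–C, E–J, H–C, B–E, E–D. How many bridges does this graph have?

The edges on the cycle B-E-J-L-C-M-B are not bridges since each lies on that cycle.
But removing G–A disconnects G from A; removing K–D disconnects K from D; removing E–F disconnects E from F — these are bridges.
That makes 3 bridges.

3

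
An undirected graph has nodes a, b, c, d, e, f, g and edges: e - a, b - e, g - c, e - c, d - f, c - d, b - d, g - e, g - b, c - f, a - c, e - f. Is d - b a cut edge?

After removing d - b, the path d-c-g-b still connects them, so the edge is not a bridge.

No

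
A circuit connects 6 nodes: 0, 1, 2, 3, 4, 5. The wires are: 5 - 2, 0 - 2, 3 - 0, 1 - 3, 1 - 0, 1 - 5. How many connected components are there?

2

4 is isolated — a component by itself.
Starting from 0 we can reach 0, 1, 2, 3, 5. That is one component of size 5.
Total: 2 components.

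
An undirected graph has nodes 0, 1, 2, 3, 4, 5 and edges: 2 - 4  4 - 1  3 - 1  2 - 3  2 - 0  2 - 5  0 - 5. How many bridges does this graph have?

The edges on the cycle 2-0-5-2 are not bridges since each lies on that cycle.
Every edge lies on some cycle, so there are no bridges.

0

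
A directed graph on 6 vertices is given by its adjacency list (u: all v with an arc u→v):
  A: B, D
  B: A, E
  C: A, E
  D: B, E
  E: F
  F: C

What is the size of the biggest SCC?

6

{A, B, C, D, E, F} are all mutually reachable — one SCC of size 6.
The largest has 6 vertices.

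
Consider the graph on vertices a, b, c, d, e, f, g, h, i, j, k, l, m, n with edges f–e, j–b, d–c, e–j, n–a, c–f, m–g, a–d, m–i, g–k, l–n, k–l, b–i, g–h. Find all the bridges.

g-h

The edges on the cycle m-g-k-l-n-a-d-c-f-e-j-b-i-m are not bridges since each lies on that cycle.
But removing g–h disconnects g from h — this is a bridge.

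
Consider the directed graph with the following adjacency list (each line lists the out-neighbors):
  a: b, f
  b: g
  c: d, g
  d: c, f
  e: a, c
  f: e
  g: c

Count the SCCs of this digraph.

{a, b, c, d, e, f, g} are all mutually reachable — one SCC of size 7.
That gives 1 strongly connected component.

1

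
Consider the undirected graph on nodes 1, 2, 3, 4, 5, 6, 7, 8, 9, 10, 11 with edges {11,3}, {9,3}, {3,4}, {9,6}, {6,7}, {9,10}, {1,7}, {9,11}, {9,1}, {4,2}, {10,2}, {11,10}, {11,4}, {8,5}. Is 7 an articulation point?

No

Deleting 7 leaves 2 components (was 2), so 7 is not a cut vertex.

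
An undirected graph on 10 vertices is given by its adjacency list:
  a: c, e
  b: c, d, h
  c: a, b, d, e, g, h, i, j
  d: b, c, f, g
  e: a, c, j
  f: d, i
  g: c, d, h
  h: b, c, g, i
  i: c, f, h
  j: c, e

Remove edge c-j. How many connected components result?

c and j are still connected via c-e-j, so the component count stays at 1.

1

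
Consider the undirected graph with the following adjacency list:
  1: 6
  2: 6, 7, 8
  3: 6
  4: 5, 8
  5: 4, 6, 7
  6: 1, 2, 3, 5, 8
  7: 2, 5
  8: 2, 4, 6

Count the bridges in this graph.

The edges on the cycle 6-8-2-6 are not bridges since each lies on that cycle.
But removing 6-3 disconnects 6 from 3; removing 6-1 disconnects 6 from 1 — these are bridges.
That makes 2 bridges.

2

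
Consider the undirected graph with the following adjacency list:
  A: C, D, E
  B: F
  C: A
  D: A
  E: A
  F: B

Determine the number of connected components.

2

Starting from B we can reach B, F. That is one component of size 2.
Starting from A we can reach A, C, D, E. That is one component of size 4.
Total: 2 components.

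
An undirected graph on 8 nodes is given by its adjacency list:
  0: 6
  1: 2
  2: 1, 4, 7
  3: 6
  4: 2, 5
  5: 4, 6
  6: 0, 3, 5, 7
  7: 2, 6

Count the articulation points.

Removing 2 increases the component count from 1 to 2, so 2 is a cut vertex.
Removing 6 increases the component count from 1 to 3, so 6 is a cut vertex.
By contrast removing 1 leaves 1 component; it is not a cut vertex. No other vertex is a cut vertex either.

2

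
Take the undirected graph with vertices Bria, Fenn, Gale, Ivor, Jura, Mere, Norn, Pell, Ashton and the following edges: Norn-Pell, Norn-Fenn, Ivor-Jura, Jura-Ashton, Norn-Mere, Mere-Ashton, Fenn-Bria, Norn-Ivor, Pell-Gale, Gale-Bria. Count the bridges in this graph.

0

The edges on the cycle Norn-Pell-Gale-Bria-Fenn-Norn are not bridges since each lies on that cycle.
Every edge lies on some cycle, so there are no bridges.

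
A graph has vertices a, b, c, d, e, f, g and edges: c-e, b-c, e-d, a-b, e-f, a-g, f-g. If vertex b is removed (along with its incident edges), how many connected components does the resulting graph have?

1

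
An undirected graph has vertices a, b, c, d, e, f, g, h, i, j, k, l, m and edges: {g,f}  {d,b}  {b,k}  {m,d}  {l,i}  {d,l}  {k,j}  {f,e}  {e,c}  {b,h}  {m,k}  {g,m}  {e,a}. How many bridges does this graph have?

The edges on the cycle m-d-b-k-m are not bridges since each lies on that cycle.
But removing a-e disconnects a from e; removing l-i disconnects l from i; removing m-g disconnects m from g; removing l-d disconnects l from d — these are bridges.
In total 9 edges are bridges.

9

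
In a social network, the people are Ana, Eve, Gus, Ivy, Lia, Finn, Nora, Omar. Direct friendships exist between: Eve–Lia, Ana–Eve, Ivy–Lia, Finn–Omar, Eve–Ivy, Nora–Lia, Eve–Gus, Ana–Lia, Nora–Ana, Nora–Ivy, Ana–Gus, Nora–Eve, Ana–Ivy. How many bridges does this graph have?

The edges on the cycle Nora-Ana-Ivy-Nora are not bridges since each lies on that cycle.
But removing Finn–Omar disconnects Finn from Omar — this is a bridge.

1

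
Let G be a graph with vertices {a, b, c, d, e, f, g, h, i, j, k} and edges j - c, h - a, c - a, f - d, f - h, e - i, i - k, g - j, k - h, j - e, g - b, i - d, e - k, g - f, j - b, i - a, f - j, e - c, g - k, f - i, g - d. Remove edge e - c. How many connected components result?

e and c are still connected via e-j-c, so the component count stays at 1.

1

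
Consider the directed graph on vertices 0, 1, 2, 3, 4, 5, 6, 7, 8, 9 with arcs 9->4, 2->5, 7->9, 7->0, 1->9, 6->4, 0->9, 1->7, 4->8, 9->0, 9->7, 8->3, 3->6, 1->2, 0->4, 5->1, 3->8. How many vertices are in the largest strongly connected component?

{3, 4, 6, 8} are all mutually reachable — one SCC of size 4.
{0, 7, 9} are all mutually reachable — one SCC of size 3.
{1, 2, 5} are all mutually reachable — one SCC of size 3.
The largest has 4 vertices.

4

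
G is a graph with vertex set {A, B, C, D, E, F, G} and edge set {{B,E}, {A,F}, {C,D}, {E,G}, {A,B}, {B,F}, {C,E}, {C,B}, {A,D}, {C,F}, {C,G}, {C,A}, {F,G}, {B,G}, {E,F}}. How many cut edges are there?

0

The edges on the cycle C-A-D-C are not bridges since each lies on that cycle.
Every edge lies on some cycle, so there are no bridges.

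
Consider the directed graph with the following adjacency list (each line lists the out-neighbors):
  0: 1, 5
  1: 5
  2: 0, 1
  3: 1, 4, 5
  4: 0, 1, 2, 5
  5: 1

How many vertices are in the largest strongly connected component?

2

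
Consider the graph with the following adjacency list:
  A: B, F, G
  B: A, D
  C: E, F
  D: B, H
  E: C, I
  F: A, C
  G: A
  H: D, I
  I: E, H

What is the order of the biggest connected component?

9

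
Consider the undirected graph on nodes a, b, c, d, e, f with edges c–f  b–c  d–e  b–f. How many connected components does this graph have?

3

a is isolated — a component by itself.
Starting from d we can reach d, e. That is one component of size 2.
Starting from b we can reach b, c, f. That is one component of size 3.
Total: 3 components.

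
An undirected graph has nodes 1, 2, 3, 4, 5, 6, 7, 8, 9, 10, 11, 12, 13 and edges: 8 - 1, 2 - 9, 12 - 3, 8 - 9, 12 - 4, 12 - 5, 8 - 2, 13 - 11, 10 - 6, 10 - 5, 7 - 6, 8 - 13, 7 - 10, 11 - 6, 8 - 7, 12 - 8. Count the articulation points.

Removing 8 increases the component count from 1 to 3, so 8 is a cut vertex.
Removing 12 increases the component count from 1 to 3, so 12 is a cut vertex.
By contrast removing 4 leaves 1 component; it is not a cut vertex. No other vertex is a cut vertex either.

2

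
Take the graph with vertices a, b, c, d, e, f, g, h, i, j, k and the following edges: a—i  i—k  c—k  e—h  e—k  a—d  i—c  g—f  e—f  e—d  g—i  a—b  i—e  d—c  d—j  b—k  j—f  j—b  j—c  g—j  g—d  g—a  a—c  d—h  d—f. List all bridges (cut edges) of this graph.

none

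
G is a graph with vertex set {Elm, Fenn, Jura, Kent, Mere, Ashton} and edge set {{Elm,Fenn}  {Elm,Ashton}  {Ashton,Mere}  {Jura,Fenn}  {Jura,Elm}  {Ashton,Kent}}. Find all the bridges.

Ashton-Elm, Ashton-Kent, Ashton-Mere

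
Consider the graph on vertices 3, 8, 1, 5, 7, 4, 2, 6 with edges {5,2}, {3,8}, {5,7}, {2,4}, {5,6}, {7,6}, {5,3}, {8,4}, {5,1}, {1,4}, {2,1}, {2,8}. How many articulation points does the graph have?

Removing 5 increases the component count from 1 to 2, so 5 is a cut vertex.
By contrast removing 1 leaves 1 component; it is not a cut vertex. No other vertex is a cut vertex either.

1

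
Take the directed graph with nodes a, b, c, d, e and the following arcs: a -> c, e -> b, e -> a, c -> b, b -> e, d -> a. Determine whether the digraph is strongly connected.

No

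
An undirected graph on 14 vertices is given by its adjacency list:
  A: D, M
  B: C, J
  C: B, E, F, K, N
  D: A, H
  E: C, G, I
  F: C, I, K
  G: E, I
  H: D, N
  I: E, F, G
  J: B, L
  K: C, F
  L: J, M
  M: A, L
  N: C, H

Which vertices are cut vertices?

Removing C increases the component count from 1 to 2, so C is a cut vertex.
By contrast removing I leaves 1 component; it is not a cut vertex. No other vertex is a cut vertex either.

C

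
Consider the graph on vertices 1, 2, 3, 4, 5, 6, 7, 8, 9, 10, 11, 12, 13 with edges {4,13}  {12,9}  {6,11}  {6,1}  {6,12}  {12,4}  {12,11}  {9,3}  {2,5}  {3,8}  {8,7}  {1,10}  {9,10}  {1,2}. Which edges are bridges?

1-2, 12-4, 13-4, 2-5, 3-8, 3-9, 7-8

The edges on the cycle 6-1-10-9-12-6 are not bridges since each lies on that cycle.
But removing 1 - 2 disconnects 1 from 2; removing 3 - 8 disconnects 3 from 8; removing 4 - 13 disconnects 4 from 13; removing 7 - 8 disconnects 7 from 8 — these are bridges.
In total 7 edges are bridges.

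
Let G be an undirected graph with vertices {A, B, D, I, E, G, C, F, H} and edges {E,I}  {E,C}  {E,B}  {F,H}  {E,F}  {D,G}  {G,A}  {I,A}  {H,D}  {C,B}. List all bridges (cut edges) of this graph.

none

The edges on the cycle E-C-B-E are not bridges since each lies on that cycle.
Every edge lies on some cycle, so there are no bridges.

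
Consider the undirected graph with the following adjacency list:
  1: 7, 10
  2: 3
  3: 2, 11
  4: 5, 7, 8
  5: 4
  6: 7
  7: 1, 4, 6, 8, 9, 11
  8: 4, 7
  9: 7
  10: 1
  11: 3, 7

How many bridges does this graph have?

8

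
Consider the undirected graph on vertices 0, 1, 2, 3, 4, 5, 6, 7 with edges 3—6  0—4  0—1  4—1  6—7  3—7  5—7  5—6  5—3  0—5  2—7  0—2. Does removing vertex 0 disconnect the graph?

Yes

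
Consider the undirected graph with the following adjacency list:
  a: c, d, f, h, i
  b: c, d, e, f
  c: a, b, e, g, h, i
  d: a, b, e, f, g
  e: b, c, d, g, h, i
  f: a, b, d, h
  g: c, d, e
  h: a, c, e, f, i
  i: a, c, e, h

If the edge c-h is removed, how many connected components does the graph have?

1

c and h are still connected via c-i-h, so the component count stays at 1.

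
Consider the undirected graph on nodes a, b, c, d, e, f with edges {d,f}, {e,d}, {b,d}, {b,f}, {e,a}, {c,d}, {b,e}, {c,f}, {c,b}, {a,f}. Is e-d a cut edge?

No

After removing e-d, the path e-b-d still connects them, so the edge is not a bridge.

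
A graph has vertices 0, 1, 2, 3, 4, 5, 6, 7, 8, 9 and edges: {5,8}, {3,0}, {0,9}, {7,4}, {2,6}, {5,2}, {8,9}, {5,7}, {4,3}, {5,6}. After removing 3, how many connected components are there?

2

With 3 gone, the remaining components are: {1}; {0, 2, 4, 5, 6, 7, 8, 9}.
That is 2 components.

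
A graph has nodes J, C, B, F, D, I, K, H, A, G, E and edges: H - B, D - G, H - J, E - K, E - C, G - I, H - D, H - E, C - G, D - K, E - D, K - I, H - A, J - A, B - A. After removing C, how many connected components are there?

With C gone, the remaining components are: {F}; {A, B, D, E, G, H, I, J, K}.
That is 2 components.

2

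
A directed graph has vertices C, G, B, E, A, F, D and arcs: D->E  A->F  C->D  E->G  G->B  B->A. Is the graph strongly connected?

No

There is no directed path from A to C, so the graph is not strongly connected.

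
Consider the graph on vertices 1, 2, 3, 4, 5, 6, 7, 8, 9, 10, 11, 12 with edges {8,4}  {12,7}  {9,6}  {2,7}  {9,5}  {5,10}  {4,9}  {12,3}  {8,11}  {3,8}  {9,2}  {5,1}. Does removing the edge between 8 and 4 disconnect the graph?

No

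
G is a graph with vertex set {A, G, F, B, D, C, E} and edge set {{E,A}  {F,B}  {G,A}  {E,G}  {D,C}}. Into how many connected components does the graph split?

3

Starting from C we can reach C, D. That is one component of size 2.
Starting from B we can reach B, F. That is one component of size 2.
Starting from A we can reach A, E, G. That is one component of size 3.
Total: 3 components.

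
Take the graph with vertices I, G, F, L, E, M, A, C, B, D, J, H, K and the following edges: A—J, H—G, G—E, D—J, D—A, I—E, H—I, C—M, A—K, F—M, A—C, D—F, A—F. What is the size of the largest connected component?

L is isolated — a component by itself.
B is isolated — a component by itself.
Starting from E we can reach E, G, H, I. That is one component of size 4.
Starting from A we can reach A, C, D, F, J, K, M. That is one component of size 7.
The largest has 7 vertices.

7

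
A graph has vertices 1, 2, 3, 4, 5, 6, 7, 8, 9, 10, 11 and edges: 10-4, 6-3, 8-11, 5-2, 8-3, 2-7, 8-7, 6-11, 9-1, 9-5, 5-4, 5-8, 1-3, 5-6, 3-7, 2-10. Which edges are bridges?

The edges on the cycle 5-2-10-4-5 are not bridges since each lies on that cycle.
Every edge lies on some cycle, so there are no bridges.

none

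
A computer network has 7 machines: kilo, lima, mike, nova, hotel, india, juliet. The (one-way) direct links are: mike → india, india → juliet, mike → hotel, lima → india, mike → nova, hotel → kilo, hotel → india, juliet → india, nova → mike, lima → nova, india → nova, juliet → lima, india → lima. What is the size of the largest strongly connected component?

{lima, mike, nova, hotel, india, juliet} are all mutually reachable — one SCC of size 6.
{kilo} is an SCC by itself.
The largest has 6 vertices.

6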